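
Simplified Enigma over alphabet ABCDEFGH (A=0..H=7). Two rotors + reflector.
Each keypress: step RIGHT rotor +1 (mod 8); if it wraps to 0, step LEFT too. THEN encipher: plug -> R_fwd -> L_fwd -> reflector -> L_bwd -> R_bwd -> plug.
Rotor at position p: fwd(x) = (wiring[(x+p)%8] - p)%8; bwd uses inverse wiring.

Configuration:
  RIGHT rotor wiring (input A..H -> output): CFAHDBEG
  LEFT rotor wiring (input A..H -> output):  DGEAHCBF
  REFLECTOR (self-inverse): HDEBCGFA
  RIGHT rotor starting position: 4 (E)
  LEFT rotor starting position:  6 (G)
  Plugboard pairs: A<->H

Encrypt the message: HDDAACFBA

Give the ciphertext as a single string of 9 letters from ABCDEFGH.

Answer: GGBGBDDDH

Derivation:
Char 1 ('H'): step: R->5, L=6; H->plug->A->R->E->L->G->refl->F->L'->C->R'->G->plug->G
Char 2 ('D'): step: R->6, L=6; D->plug->D->R->H->L->E->refl->C->L'->F->R'->G->plug->G
Char 3 ('D'): step: R->7, L=6; D->plug->D->R->B->L->H->refl->A->L'->D->R'->B->plug->B
Char 4 ('A'): step: R->0, L->7 (L advanced); A->plug->H->R->G->L->D->refl->B->L'->E->R'->G->plug->G
Char 5 ('A'): step: R->1, L=7; A->plug->H->R->B->L->E->refl->C->L'->H->R'->B->plug->B
Char 6 ('C'): step: R->2, L=7; C->plug->C->R->B->L->E->refl->C->L'->H->R'->D->plug->D
Char 7 ('F'): step: R->3, L=7; F->plug->F->R->H->L->C->refl->E->L'->B->R'->D->plug->D
Char 8 ('B'): step: R->4, L=7; B->plug->B->R->F->L->A->refl->H->L'->C->R'->D->plug->D
Char 9 ('A'): step: R->5, L=7; A->plug->H->R->G->L->D->refl->B->L'->E->R'->A->plug->H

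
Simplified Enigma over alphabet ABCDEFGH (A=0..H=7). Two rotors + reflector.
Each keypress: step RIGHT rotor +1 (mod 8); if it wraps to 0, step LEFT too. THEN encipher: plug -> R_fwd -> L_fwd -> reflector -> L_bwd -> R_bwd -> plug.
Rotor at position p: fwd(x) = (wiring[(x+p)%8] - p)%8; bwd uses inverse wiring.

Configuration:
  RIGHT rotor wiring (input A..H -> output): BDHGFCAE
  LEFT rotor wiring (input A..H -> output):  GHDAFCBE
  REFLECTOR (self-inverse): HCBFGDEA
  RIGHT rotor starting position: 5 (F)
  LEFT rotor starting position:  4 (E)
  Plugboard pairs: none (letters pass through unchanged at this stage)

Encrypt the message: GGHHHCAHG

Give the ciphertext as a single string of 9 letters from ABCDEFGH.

Answer: EFBBABEEA

Derivation:
Char 1 ('G'): step: R->6, L=4; G->plug->G->R->H->L->E->refl->G->L'->B->R'->E->plug->E
Char 2 ('G'): step: R->7, L=4; G->plug->G->R->D->L->A->refl->H->L'->G->R'->F->plug->F
Char 3 ('H'): step: R->0, L->5 (L advanced); H->plug->H->R->E->L->C->refl->B->L'->D->R'->B->plug->B
Char 4 ('H'): step: R->1, L=5; H->plug->H->R->A->L->F->refl->D->L'->G->R'->B->plug->B
Char 5 ('H'): step: R->2, L=5; H->plug->H->R->B->L->E->refl->G->L'->F->R'->A->plug->A
Char 6 ('C'): step: R->3, L=5; C->plug->C->R->H->L->A->refl->H->L'->C->R'->B->plug->B
Char 7 ('A'): step: R->4, L=5; A->plug->A->R->B->L->E->refl->G->L'->F->R'->E->plug->E
Char 8 ('H'): step: R->5, L=5; H->plug->H->R->A->L->F->refl->D->L'->G->R'->E->plug->E
Char 9 ('G'): step: R->6, L=5; G->plug->G->R->H->L->A->refl->H->L'->C->R'->A->plug->A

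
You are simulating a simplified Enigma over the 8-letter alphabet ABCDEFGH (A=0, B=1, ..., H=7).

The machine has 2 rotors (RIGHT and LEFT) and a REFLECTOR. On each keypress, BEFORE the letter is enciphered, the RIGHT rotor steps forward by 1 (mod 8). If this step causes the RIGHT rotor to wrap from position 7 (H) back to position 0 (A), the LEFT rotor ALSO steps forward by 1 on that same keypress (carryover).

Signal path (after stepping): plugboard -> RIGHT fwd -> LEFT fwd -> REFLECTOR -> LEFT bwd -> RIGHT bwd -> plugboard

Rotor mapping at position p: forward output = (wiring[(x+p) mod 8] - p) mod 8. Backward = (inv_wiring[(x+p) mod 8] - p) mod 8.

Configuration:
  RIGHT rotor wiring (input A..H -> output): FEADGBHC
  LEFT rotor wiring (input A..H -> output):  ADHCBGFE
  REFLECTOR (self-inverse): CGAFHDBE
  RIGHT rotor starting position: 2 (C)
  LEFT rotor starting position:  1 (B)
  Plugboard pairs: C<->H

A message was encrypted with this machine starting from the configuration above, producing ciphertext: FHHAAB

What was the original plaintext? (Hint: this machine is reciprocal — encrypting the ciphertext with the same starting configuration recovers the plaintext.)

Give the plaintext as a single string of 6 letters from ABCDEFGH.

Answer: GFEECH

Derivation:
Char 1 ('F'): step: R->3, L=1; F->plug->F->R->C->L->B->refl->G->L'->B->R'->G->plug->G
Char 2 ('H'): step: R->4, L=1; H->plug->C->R->D->L->A->refl->C->L'->A->R'->F->plug->F
Char 3 ('H'): step: R->5, L=1; H->plug->C->R->F->L->E->refl->H->L'->H->R'->E->plug->E
Char 4 ('A'): step: R->6, L=1; A->plug->A->R->B->L->G->refl->B->L'->C->R'->E->plug->E
Char 5 ('A'): step: R->7, L=1; A->plug->A->R->D->L->A->refl->C->L'->A->R'->H->plug->C
Char 6 ('B'): step: R->0, L->2 (L advanced); B->plug->B->R->E->L->D->refl->F->L'->A->R'->C->plug->H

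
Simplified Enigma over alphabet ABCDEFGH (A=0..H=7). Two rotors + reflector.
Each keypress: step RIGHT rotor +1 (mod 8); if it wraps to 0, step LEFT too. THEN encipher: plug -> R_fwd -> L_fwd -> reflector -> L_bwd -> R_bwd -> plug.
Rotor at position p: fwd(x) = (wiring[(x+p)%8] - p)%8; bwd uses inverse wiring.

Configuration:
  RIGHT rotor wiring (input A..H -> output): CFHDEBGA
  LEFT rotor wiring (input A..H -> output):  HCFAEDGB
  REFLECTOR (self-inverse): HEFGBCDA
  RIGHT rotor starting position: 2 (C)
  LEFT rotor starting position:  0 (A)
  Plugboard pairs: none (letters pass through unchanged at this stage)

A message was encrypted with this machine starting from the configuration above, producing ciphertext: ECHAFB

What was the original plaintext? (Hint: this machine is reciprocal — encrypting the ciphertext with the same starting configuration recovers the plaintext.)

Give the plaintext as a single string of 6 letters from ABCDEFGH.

Char 1 ('E'): step: R->3, L=0; E->plug->E->R->F->L->D->refl->G->L'->G->R'->C->plug->C
Char 2 ('C'): step: R->4, L=0; C->plug->C->R->C->L->F->refl->C->L'->B->R'->F->plug->F
Char 3 ('H'): step: R->5, L=0; H->plug->H->R->H->L->B->refl->E->L'->E->R'->A->plug->A
Char 4 ('A'): step: R->6, L=0; A->plug->A->R->A->L->H->refl->A->L'->D->R'->H->plug->H
Char 5 ('F'): step: R->7, L=0; F->plug->F->R->F->L->D->refl->G->L'->G->R'->C->plug->C
Char 6 ('B'): step: R->0, L->1 (L advanced); B->plug->B->R->F->L->F->refl->C->L'->E->R'->E->plug->E

Answer: CFAHCE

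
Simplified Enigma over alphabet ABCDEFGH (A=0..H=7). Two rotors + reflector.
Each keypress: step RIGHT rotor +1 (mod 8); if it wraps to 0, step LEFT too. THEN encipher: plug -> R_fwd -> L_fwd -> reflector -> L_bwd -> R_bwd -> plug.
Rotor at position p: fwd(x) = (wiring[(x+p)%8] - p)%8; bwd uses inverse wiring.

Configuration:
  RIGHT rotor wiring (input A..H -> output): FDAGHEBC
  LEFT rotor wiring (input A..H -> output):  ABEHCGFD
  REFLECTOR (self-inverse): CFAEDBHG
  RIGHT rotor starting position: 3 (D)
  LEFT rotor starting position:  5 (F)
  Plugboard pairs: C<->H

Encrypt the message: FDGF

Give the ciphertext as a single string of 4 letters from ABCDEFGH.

Answer: BACE

Derivation:
Char 1 ('F'): step: R->4, L=5; F->plug->F->R->H->L->F->refl->B->L'->A->R'->B->plug->B
Char 2 ('D'): step: R->5, L=5; D->plug->D->R->A->L->B->refl->F->L'->H->R'->A->plug->A
Char 3 ('G'): step: R->6, L=5; G->plug->G->R->B->L->A->refl->C->L'->G->R'->H->plug->C
Char 4 ('F'): step: R->7, L=5; F->plug->F->R->A->L->B->refl->F->L'->H->R'->E->plug->E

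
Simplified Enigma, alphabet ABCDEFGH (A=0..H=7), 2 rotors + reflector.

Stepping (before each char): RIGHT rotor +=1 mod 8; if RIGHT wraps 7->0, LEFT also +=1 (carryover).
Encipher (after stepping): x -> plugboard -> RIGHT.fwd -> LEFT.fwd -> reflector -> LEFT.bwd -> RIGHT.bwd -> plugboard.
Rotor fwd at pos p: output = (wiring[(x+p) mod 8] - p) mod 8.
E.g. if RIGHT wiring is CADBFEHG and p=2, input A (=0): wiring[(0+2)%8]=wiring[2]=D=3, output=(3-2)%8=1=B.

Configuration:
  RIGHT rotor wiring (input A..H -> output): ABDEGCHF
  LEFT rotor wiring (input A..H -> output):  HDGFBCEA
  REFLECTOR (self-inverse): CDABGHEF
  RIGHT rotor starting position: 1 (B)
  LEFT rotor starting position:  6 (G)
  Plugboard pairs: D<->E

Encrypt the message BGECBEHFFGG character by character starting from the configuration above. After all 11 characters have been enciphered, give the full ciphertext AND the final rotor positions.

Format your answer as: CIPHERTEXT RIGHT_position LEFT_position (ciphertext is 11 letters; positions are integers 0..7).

Answer: GDDGGBBAHHC 4 7

Derivation:
Char 1 ('B'): step: R->2, L=6; B->plug->B->R->C->L->B->refl->D->L'->G->R'->G->plug->G
Char 2 ('G'): step: R->3, L=6; G->plug->G->R->G->L->D->refl->B->L'->C->R'->E->plug->D
Char 3 ('E'): step: R->4, L=6; E->plug->D->R->B->L->C->refl->A->L'->E->R'->E->plug->D
Char 4 ('C'): step: R->5, L=6; C->plug->C->R->A->L->G->refl->E->L'->H->R'->G->plug->G
Char 5 ('B'): step: R->6, L=6; B->plug->B->R->H->L->E->refl->G->L'->A->R'->G->plug->G
Char 6 ('E'): step: R->7, L=6; E->plug->D->R->E->L->A->refl->C->L'->B->R'->B->plug->B
Char 7 ('H'): step: R->0, L->7 (L advanced); H->plug->H->R->F->L->C->refl->A->L'->B->R'->B->plug->B
Char 8 ('F'): step: R->1, L=7; F->plug->F->R->G->L->D->refl->B->L'->A->R'->A->plug->A
Char 9 ('F'): step: R->2, L=7; F->plug->F->R->D->L->H->refl->F->L'->H->R'->H->plug->H
Char 10 ('G'): step: R->3, L=7; G->plug->G->R->G->L->D->refl->B->L'->A->R'->H->plug->H
Char 11 ('G'): step: R->4, L=7; G->plug->G->R->H->L->F->refl->H->L'->D->R'->C->plug->C
Final: ciphertext=GDDGGBBAHHC, RIGHT=4, LEFT=7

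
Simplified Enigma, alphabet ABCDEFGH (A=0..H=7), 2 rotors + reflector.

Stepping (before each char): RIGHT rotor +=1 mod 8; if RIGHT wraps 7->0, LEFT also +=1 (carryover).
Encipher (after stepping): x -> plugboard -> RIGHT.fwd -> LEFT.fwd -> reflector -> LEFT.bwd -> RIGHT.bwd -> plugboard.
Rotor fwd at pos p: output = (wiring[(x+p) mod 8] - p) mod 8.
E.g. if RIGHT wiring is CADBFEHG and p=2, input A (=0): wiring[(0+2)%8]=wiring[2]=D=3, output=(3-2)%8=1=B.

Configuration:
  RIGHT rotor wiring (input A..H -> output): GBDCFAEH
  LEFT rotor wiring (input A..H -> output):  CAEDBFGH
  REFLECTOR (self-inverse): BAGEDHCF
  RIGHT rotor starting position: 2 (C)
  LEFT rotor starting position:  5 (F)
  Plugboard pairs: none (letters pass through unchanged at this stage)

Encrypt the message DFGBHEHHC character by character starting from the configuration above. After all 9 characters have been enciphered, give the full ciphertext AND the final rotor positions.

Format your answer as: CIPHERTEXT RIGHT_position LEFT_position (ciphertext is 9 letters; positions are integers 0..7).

Char 1 ('D'): step: R->3, L=5; D->plug->D->R->B->L->B->refl->A->L'->A->R'->H->plug->H
Char 2 ('F'): step: R->4, L=5; F->plug->F->R->F->L->H->refl->F->L'->D->R'->D->plug->D
Char 3 ('G'): step: R->5, L=5; G->plug->G->R->F->L->H->refl->F->L'->D->R'->A->plug->A
Char 4 ('B'): step: R->6, L=5; B->plug->B->R->B->L->B->refl->A->L'->A->R'->C->plug->C
Char 5 ('H'): step: R->7, L=5; H->plug->H->R->F->L->H->refl->F->L'->D->R'->E->plug->E
Char 6 ('E'): step: R->0, L->6 (L advanced); E->plug->E->R->F->L->F->refl->H->L'->H->R'->H->plug->H
Char 7 ('H'): step: R->1, L=6; H->plug->H->R->F->L->F->refl->H->L'->H->R'->E->plug->E
Char 8 ('H'): step: R->2, L=6; H->plug->H->R->H->L->H->refl->F->L'->F->R'->F->plug->F
Char 9 ('C'): step: R->3, L=6; C->plug->C->R->F->L->F->refl->H->L'->H->R'->A->plug->A
Final: ciphertext=HDACEHEFA, RIGHT=3, LEFT=6

Answer: HDACEHEFA 3 6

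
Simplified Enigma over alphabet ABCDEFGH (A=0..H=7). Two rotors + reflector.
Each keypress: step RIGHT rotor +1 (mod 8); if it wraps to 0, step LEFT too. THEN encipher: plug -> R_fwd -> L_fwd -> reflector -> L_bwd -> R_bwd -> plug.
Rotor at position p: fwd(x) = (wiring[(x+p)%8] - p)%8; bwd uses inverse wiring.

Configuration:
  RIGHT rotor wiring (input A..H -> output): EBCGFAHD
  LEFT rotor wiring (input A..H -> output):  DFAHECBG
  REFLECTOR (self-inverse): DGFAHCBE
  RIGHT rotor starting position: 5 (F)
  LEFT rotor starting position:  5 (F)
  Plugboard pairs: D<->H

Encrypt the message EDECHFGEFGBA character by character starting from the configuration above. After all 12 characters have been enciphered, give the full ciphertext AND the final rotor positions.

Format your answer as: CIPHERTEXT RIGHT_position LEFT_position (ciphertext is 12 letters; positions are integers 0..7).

Char 1 ('E'): step: R->6, L=5; E->plug->E->R->E->L->A->refl->D->L'->F->R'->B->plug->B
Char 2 ('D'): step: R->7, L=5; D->plug->H->R->A->L->F->refl->C->L'->G->R'->F->plug->F
Char 3 ('E'): step: R->0, L->6 (L advanced); E->plug->E->R->F->L->B->refl->G->L'->G->R'->D->plug->H
Char 4 ('C'): step: R->1, L=6; C->plug->C->R->F->L->B->refl->G->L'->G->R'->F->plug->F
Char 5 ('H'): step: R->2, L=6; H->plug->D->R->G->L->G->refl->B->L'->F->R'->E->plug->E
Char 6 ('F'): step: R->3, L=6; F->plug->F->R->B->L->A->refl->D->L'->A->R'->E->plug->E
Char 7 ('G'): step: R->4, L=6; G->plug->G->R->G->L->G->refl->B->L'->F->R'->F->plug->F
Char 8 ('E'): step: R->5, L=6; E->plug->E->R->E->L->C->refl->F->L'->C->R'->B->plug->B
Char 9 ('F'): step: R->6, L=6; F->plug->F->R->A->L->D->refl->A->L'->B->R'->A->plug->A
Char 10 ('G'): step: R->7, L=6; G->plug->G->R->B->L->A->refl->D->L'->A->R'->H->plug->D
Char 11 ('B'): step: R->0, L->7 (L advanced); B->plug->B->R->B->L->E->refl->H->L'->A->R'->F->plug->F
Char 12 ('A'): step: R->1, L=7; A->plug->A->R->A->L->H->refl->E->L'->B->R'->B->plug->B
Final: ciphertext=BFHFEEFBADFB, RIGHT=1, LEFT=7

Answer: BFHFEEFBADFB 1 7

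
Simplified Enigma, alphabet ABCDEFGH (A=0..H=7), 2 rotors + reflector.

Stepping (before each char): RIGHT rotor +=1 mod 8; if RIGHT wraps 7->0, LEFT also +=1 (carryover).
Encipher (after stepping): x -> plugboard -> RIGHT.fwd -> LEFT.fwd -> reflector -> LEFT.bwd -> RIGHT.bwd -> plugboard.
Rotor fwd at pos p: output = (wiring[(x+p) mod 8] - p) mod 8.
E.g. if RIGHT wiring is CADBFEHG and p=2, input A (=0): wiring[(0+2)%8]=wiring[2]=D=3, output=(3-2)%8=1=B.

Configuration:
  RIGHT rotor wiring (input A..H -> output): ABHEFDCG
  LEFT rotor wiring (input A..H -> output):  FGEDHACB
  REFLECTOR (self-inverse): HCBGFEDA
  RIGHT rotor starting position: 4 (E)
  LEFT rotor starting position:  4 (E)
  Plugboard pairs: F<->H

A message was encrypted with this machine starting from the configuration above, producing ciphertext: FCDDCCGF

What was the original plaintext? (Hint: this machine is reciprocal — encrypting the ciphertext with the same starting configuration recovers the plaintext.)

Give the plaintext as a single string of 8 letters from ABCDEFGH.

Answer: HBCCGACC

Derivation:
Char 1 ('F'): step: R->5, L=4; F->plug->H->R->A->L->D->refl->G->L'->C->R'->F->plug->H
Char 2 ('C'): step: R->6, L=4; C->plug->C->R->C->L->G->refl->D->L'->A->R'->B->plug->B
Char 3 ('D'): step: R->7, L=4; D->plug->D->R->A->L->D->refl->G->L'->C->R'->C->plug->C
Char 4 ('D'): step: R->0, L->5 (L advanced); D->plug->D->R->E->L->B->refl->C->L'->H->R'->C->plug->C
Char 5 ('C'): step: R->1, L=5; C->plug->C->R->D->L->A->refl->H->L'->F->R'->G->plug->G
Char 6 ('C'): step: R->2, L=5; C->plug->C->R->D->L->A->refl->H->L'->F->R'->A->plug->A
Char 7 ('G'): step: R->3, L=5; G->plug->G->R->G->L->G->refl->D->L'->A->R'->C->plug->C
Char 8 ('F'): step: R->4, L=5; F->plug->H->R->A->L->D->refl->G->L'->G->R'->C->plug->C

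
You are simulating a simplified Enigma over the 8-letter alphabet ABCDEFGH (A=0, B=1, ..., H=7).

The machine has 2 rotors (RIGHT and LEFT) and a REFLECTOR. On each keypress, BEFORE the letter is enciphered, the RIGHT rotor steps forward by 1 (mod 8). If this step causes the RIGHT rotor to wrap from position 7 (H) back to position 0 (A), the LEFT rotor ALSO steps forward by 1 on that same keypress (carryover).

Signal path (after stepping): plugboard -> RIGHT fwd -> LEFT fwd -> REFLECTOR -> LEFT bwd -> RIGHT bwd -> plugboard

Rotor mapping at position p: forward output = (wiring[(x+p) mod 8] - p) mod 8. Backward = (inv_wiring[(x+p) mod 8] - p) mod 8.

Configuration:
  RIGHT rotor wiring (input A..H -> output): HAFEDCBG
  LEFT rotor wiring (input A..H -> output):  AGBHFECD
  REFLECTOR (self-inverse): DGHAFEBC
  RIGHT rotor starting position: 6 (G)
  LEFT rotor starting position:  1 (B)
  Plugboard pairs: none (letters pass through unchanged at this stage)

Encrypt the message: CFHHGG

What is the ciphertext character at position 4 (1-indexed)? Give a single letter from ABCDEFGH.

Char 1 ('C'): step: R->7, L=1; C->plug->C->R->B->L->A->refl->D->L'->E->R'->F->plug->F
Char 2 ('F'): step: R->0, L->2 (L advanced); F->plug->F->R->C->L->D->refl->A->L'->E->R'->D->plug->D
Char 3 ('H'): step: R->1, L=2; H->plug->H->R->G->L->G->refl->B->L'->F->R'->G->plug->G
Char 4 ('H'): step: R->2, L=2; H->plug->H->R->G->L->G->refl->B->L'->F->R'->G->plug->G

G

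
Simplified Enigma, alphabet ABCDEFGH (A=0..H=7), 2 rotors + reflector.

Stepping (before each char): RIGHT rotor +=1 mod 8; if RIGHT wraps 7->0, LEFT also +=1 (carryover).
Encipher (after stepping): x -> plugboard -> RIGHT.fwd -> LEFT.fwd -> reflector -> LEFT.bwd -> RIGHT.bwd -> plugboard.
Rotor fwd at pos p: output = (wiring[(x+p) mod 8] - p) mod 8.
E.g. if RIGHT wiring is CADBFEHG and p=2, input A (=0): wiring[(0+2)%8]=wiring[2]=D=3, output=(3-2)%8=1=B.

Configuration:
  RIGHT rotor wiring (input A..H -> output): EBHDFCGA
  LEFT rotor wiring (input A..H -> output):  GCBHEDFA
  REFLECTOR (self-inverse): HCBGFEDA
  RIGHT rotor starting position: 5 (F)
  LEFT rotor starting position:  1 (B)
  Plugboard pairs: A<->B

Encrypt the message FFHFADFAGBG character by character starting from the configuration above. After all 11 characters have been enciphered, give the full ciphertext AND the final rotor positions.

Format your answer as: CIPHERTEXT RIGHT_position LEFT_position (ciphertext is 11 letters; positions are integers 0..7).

Answer: GBCDFADGBFF 0 3

Derivation:
Char 1 ('F'): step: R->6, L=1; F->plug->F->R->F->L->E->refl->F->L'->H->R'->G->plug->G
Char 2 ('F'): step: R->7, L=1; F->plug->F->R->G->L->H->refl->A->L'->B->R'->A->plug->B
Char 3 ('H'): step: R->0, L->2 (L advanced); H->plug->H->R->A->L->H->refl->A->L'->H->R'->C->plug->C
Char 4 ('F'): step: R->1, L=2; F->plug->F->R->F->L->G->refl->D->L'->E->R'->D->plug->D
Char 5 ('A'): step: R->2, L=2; A->plug->B->R->B->L->F->refl->E->L'->G->R'->F->plug->F
Char 6 ('D'): step: R->3, L=2; D->plug->D->R->D->L->B->refl->C->L'->C->R'->B->plug->A
Char 7 ('F'): step: R->4, L=2; F->plug->F->R->F->L->G->refl->D->L'->E->R'->D->plug->D
Char 8 ('A'): step: R->5, L=2; A->plug->B->R->B->L->F->refl->E->L'->G->R'->G->plug->G
Char 9 ('G'): step: R->6, L=2; G->plug->G->R->H->L->A->refl->H->L'->A->R'->A->plug->B
Char 10 ('B'): step: R->7, L=2; B->plug->A->R->B->L->F->refl->E->L'->G->R'->F->plug->F
Char 11 ('G'): step: R->0, L->3 (L advanced); G->plug->G->R->G->L->H->refl->A->L'->C->R'->F->plug->F
Final: ciphertext=GBCDFADGBFF, RIGHT=0, LEFT=3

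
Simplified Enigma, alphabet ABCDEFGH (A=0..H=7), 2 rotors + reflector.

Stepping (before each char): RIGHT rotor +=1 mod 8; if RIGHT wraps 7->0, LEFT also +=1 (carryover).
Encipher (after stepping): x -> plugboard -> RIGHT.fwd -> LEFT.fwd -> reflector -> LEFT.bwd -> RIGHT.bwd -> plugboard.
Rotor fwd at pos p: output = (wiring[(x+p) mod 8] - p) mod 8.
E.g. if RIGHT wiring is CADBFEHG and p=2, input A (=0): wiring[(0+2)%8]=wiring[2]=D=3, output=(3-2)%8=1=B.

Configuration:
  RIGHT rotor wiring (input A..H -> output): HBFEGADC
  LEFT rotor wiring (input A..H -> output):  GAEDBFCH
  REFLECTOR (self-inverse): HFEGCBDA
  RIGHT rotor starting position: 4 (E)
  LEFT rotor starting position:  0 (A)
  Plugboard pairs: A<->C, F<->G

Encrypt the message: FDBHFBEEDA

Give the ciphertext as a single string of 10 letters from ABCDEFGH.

Answer: HFCDHAAHEG

Derivation:
Char 1 ('F'): step: R->5, L=0; F->plug->G->R->H->L->H->refl->A->L'->B->R'->H->plug->H
Char 2 ('D'): step: R->6, L=0; D->plug->D->R->D->L->D->refl->G->L'->A->R'->G->plug->F
Char 3 ('B'): step: R->7, L=0; B->plug->B->R->A->L->G->refl->D->L'->D->R'->A->plug->C
Char 4 ('H'): step: R->0, L->1 (L advanced); H->plug->H->R->C->L->C->refl->E->L'->E->R'->D->plug->D
Char 5 ('F'): step: R->1, L=1; F->plug->G->R->B->L->D->refl->G->L'->G->R'->H->plug->H
Char 6 ('B'): step: R->2, L=1; B->plug->B->R->C->L->C->refl->E->L'->E->R'->C->plug->A
Char 7 ('E'): step: R->3, L=1; E->plug->E->R->H->L->F->refl->B->L'->F->R'->C->plug->A
Char 8 ('E'): step: R->4, L=1; E->plug->E->R->D->L->A->refl->H->L'->A->R'->H->plug->H
Char 9 ('D'): step: R->5, L=1; D->plug->D->R->C->L->C->refl->E->L'->E->R'->E->plug->E
Char 10 ('A'): step: R->6, L=1; A->plug->C->R->B->L->D->refl->G->L'->G->R'->F->plug->G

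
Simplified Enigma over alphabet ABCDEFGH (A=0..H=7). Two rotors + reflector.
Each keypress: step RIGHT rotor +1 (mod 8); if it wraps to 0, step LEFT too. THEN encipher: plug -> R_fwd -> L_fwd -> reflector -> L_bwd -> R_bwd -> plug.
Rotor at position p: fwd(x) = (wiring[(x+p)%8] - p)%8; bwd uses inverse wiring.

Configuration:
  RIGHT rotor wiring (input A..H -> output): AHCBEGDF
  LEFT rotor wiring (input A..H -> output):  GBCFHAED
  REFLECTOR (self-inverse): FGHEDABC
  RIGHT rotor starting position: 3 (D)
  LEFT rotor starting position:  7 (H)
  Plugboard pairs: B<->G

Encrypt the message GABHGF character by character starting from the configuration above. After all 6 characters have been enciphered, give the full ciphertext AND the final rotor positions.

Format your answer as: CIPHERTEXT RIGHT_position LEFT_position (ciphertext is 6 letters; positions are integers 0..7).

Answer: DEEAFB 1 0

Derivation:
Char 1 ('G'): step: R->4, L=7; G->plug->B->R->C->L->C->refl->H->L'->B->R'->D->plug->D
Char 2 ('A'): step: R->5, L=7; A->plug->A->R->B->L->H->refl->C->L'->C->R'->E->plug->E
Char 3 ('B'): step: R->6, L=7; B->plug->G->R->G->L->B->refl->G->L'->E->R'->E->plug->E
Char 4 ('H'): step: R->7, L=7; H->plug->H->R->E->L->G->refl->B->L'->G->R'->A->plug->A
Char 5 ('G'): step: R->0, L->0 (L advanced); G->plug->B->R->H->L->D->refl->E->L'->G->R'->F->plug->F
Char 6 ('F'): step: R->1, L=0; F->plug->F->R->C->L->C->refl->H->L'->E->R'->G->plug->B
Final: ciphertext=DEEAFB, RIGHT=1, LEFT=0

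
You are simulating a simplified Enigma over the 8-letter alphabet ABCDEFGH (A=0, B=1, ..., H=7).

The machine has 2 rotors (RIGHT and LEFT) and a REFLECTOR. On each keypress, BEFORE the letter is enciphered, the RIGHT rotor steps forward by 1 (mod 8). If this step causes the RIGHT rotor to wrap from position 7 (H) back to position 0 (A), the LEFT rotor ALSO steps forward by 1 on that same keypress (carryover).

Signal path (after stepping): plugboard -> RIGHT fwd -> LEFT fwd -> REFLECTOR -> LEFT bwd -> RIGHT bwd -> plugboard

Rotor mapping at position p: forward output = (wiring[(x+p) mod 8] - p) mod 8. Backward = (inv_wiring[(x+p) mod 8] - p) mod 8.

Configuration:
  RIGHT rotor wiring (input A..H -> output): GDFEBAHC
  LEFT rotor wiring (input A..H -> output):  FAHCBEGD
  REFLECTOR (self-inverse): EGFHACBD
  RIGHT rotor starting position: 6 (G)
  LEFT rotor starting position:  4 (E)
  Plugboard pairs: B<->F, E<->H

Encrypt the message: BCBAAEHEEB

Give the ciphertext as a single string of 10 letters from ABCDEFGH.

Answer: EAECEFCACC

Derivation:
Char 1 ('B'): step: R->7, L=4; B->plug->F->R->C->L->C->refl->F->L'->A->R'->H->plug->E
Char 2 ('C'): step: R->0, L->5 (L advanced); C->plug->C->R->F->L->C->refl->F->L'->G->R'->A->plug->A
Char 3 ('B'): step: R->1, L=5; B->plug->F->R->G->L->F->refl->C->L'->F->R'->H->plug->E
Char 4 ('A'): step: R->2, L=5; A->plug->A->R->D->L->A->refl->E->L'->H->R'->C->plug->C
Char 5 ('A'): step: R->3, L=5; A->plug->A->R->B->L->B->refl->G->L'->C->R'->H->plug->E
Char 6 ('E'): step: R->4, L=5; E->plug->H->R->A->L->H->refl->D->L'->E->R'->B->plug->F
Char 7 ('H'): step: R->5, L=5; H->plug->E->R->G->L->F->refl->C->L'->F->R'->C->plug->C
Char 8 ('E'): step: R->6, L=5; E->plug->H->R->C->L->G->refl->B->L'->B->R'->A->plug->A
Char 9 ('E'): step: R->7, L=5; E->plug->H->R->A->L->H->refl->D->L'->E->R'->C->plug->C
Char 10 ('B'): step: R->0, L->6 (L advanced); B->plug->F->R->A->L->A->refl->E->L'->F->R'->C->plug->C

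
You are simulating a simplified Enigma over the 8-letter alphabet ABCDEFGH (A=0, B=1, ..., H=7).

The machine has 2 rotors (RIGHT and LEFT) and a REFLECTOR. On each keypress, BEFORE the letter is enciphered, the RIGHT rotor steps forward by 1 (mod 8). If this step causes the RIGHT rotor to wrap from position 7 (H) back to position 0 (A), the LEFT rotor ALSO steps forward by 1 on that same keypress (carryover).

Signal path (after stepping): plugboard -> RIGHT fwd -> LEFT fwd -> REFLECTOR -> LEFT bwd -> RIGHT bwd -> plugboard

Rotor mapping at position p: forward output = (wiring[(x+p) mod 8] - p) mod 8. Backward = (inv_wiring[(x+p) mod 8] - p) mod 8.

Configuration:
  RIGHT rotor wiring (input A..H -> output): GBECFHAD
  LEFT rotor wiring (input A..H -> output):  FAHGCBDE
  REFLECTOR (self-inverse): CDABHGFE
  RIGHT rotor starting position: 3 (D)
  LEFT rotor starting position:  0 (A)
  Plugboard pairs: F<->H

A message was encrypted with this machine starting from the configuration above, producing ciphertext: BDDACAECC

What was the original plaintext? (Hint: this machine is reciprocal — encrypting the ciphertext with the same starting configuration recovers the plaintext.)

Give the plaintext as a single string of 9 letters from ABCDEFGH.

Char 1 ('B'): step: R->4, L=0; B->plug->B->R->D->L->G->refl->F->L'->A->R'->G->plug->G
Char 2 ('D'): step: R->5, L=0; D->plug->D->R->B->L->A->refl->C->L'->E->R'->E->plug->E
Char 3 ('D'): step: R->6, L=0; D->plug->D->R->D->L->G->refl->F->L'->A->R'->C->plug->C
Char 4 ('A'): step: R->7, L=0; A->plug->A->R->E->L->C->refl->A->L'->B->R'->H->plug->F
Char 5 ('C'): step: R->0, L->1 (L advanced); C->plug->C->R->E->L->A->refl->C->L'->F->R'->E->plug->E
Char 6 ('A'): step: R->1, L=1; A->plug->A->R->A->L->H->refl->E->L'->H->R'->F->plug->H
Char 7 ('E'): step: R->2, L=1; E->plug->E->R->G->L->D->refl->B->L'->D->R'->C->plug->C
Char 8 ('C'): step: R->3, L=1; C->plug->C->R->E->L->A->refl->C->L'->F->R'->D->plug->D
Char 9 ('C'): step: R->4, L=1; C->plug->C->R->E->L->A->refl->C->L'->F->R'->F->plug->H

Answer: GECFEHCDH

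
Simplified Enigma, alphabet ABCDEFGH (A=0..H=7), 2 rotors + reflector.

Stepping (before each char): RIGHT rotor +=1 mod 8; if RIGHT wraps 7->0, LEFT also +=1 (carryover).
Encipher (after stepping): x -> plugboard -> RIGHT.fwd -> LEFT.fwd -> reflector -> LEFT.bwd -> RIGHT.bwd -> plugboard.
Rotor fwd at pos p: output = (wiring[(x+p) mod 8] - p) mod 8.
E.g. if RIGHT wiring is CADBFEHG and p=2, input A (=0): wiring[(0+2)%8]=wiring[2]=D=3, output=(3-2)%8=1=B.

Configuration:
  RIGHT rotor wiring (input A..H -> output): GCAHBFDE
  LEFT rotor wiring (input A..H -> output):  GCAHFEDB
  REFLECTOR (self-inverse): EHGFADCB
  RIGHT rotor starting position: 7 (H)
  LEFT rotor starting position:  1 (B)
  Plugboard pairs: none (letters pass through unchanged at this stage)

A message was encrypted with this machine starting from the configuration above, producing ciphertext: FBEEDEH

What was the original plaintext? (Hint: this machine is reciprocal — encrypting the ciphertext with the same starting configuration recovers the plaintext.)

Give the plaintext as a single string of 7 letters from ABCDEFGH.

Answer: HCFCHHB

Derivation:
Char 1 ('F'): step: R->0, L->2 (L advanced); F->plug->F->R->F->L->H->refl->B->L'->E->R'->H->plug->H
Char 2 ('B'): step: R->1, L=2; B->plug->B->R->H->L->A->refl->E->L'->G->R'->C->plug->C
Char 3 ('E'): step: R->2, L=2; E->plug->E->R->B->L->F->refl->D->L'->C->R'->F->plug->F
Char 4 ('E'): step: R->3, L=2; E->plug->E->R->B->L->F->refl->D->L'->C->R'->C->plug->C
Char 5 ('D'): step: R->4, L=2; D->plug->D->R->A->L->G->refl->C->L'->D->R'->H->plug->H
Char 6 ('E'): step: R->5, L=2; E->plug->E->R->F->L->H->refl->B->L'->E->R'->H->plug->H
Char 7 ('H'): step: R->6, L=2; H->plug->H->R->H->L->A->refl->E->L'->G->R'->B->plug->B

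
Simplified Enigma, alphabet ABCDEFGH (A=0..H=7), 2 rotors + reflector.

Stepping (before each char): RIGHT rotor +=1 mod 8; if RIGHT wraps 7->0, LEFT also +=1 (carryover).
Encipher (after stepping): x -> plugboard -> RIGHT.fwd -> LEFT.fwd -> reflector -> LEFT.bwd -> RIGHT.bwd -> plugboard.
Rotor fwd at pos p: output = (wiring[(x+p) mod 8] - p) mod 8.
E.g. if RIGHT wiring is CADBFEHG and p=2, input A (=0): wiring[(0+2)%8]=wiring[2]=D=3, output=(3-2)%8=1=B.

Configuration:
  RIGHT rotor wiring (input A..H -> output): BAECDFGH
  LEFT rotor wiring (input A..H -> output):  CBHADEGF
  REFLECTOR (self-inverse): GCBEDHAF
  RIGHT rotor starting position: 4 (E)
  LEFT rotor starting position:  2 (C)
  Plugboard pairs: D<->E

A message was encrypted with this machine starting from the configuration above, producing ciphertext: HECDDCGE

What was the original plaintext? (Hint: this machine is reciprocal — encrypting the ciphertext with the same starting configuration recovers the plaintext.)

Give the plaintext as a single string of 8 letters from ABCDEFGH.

Char 1 ('H'): step: R->5, L=2; H->plug->H->R->G->L->A->refl->G->L'->B->R'->B->plug->B
Char 2 ('E'): step: R->6, L=2; E->plug->D->R->C->L->B->refl->C->L'->D->R'->C->plug->C
Char 3 ('C'): step: R->7, L=2; C->plug->C->R->B->L->G->refl->A->L'->G->R'->G->plug->G
Char 4 ('D'): step: R->0, L->3 (L advanced); D->plug->E->R->D->L->D->refl->E->L'->H->R'->H->plug->H
Char 5 ('D'): step: R->1, L=3; D->plug->E->R->E->L->C->refl->B->L'->C->R'->D->plug->E
Char 6 ('C'): step: R->2, L=3; C->plug->C->R->B->L->A->refl->G->L'->G->R'->H->plug->H
Char 7 ('G'): step: R->3, L=3; G->plug->G->R->F->L->H->refl->F->L'->A->R'->B->plug->B
Char 8 ('E'): step: R->4, L=3; E->plug->D->R->D->L->D->refl->E->L'->H->R'->A->plug->A

Answer: BCGHEHBA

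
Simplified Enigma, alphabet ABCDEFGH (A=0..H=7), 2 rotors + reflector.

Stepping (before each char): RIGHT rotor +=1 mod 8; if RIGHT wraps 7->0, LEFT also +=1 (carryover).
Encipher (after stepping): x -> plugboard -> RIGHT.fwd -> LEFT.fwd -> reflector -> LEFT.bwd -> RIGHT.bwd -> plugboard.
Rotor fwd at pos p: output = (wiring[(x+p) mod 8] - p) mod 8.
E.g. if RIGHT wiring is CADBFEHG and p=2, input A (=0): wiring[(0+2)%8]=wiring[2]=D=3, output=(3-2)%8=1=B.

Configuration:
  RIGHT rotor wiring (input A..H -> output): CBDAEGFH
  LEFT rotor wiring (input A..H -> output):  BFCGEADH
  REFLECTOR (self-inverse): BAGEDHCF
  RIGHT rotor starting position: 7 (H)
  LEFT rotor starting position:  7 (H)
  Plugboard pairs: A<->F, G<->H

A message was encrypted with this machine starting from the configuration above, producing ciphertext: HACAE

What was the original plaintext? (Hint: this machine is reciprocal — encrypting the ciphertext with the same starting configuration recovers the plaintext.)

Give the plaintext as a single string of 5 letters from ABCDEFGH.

Char 1 ('H'): step: R->0, L->0 (L advanced); H->plug->G->R->F->L->A->refl->B->L'->A->R'->D->plug->D
Char 2 ('A'): step: R->1, L=0; A->plug->F->R->E->L->E->refl->D->L'->G->R'->G->plug->H
Char 3 ('C'): step: R->2, L=0; C->plug->C->R->C->L->C->refl->G->L'->D->R'->E->plug->E
Char 4 ('A'): step: R->3, L=0; A->plug->F->R->H->L->H->refl->F->L'->B->R'->B->plug->B
Char 5 ('E'): step: R->4, L=0; E->plug->E->R->G->L->D->refl->E->L'->E->R'->H->plug->G

Answer: DHEBG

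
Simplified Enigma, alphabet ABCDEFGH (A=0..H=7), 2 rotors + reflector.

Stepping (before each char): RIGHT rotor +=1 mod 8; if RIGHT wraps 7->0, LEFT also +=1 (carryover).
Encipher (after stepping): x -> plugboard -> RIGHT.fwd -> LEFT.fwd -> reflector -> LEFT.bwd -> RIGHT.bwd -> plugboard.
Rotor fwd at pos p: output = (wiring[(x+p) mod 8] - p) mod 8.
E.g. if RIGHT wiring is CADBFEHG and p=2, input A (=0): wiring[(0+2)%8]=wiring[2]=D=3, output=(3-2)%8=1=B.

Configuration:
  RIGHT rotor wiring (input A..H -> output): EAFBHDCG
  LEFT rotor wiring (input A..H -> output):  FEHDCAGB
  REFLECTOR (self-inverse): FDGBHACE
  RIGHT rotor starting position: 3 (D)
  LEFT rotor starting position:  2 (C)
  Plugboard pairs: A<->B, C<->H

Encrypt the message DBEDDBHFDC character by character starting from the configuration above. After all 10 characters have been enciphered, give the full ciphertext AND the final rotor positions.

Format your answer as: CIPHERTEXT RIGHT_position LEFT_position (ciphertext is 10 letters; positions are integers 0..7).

Char 1 ('D'): step: R->4, L=2; D->plug->D->R->C->L->A->refl->F->L'->A->R'->E->plug->E
Char 2 ('B'): step: R->5, L=2; B->plug->A->R->G->L->D->refl->B->L'->B->R'->C->plug->H
Char 3 ('E'): step: R->6, L=2; E->plug->E->R->H->L->C->refl->G->L'->D->R'->F->plug->F
Char 4 ('D'): step: R->7, L=2; D->plug->D->R->G->L->D->refl->B->L'->B->R'->C->plug->H
Char 5 ('D'): step: R->0, L->3 (L advanced); D->plug->D->R->B->L->H->refl->E->L'->H->R'->E->plug->E
Char 6 ('B'): step: R->1, L=3; B->plug->A->R->H->L->E->refl->H->L'->B->R'->F->plug->F
Char 7 ('H'): step: R->2, L=3; H->plug->C->R->F->L->C->refl->G->L'->E->R'->F->plug->F
Char 8 ('F'): step: R->3, L=3; F->plug->F->R->B->L->H->refl->E->L'->H->R'->D->plug->D
Char 9 ('D'): step: R->4, L=3; D->plug->D->R->C->L->F->refl->A->L'->A->R'->E->plug->E
Char 10 ('C'): step: R->5, L=3; C->plug->H->R->C->L->F->refl->A->L'->A->R'->F->plug->F
Final: ciphertext=EHFHEFFDEF, RIGHT=5, LEFT=3

Answer: EHFHEFFDEF 5 3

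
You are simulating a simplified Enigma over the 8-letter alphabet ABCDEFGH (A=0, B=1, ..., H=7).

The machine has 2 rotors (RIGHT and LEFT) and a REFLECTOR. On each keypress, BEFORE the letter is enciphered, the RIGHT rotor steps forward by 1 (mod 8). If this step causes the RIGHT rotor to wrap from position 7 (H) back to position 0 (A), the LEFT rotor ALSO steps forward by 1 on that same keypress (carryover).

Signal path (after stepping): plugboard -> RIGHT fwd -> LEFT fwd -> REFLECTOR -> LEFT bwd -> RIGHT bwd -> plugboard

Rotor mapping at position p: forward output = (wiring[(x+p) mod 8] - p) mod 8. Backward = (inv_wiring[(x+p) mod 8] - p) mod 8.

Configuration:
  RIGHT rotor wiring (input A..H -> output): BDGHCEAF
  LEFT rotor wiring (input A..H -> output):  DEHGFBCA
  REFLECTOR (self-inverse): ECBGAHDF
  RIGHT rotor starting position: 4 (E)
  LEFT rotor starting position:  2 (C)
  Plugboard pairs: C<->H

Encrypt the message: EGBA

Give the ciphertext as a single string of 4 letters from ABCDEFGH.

Answer: AFGH

Derivation:
Char 1 ('E'): step: R->5, L=2; E->plug->E->R->G->L->B->refl->C->L'->H->R'->A->plug->A
Char 2 ('G'): step: R->6, L=2; G->plug->G->R->E->L->A->refl->E->L'->B->R'->F->plug->F
Char 3 ('B'): step: R->7, L=2; B->plug->B->R->C->L->D->refl->G->L'->F->R'->G->plug->G
Char 4 ('A'): step: R->0, L->3 (L advanced); A->plug->A->R->B->L->C->refl->B->L'->G->R'->C->plug->H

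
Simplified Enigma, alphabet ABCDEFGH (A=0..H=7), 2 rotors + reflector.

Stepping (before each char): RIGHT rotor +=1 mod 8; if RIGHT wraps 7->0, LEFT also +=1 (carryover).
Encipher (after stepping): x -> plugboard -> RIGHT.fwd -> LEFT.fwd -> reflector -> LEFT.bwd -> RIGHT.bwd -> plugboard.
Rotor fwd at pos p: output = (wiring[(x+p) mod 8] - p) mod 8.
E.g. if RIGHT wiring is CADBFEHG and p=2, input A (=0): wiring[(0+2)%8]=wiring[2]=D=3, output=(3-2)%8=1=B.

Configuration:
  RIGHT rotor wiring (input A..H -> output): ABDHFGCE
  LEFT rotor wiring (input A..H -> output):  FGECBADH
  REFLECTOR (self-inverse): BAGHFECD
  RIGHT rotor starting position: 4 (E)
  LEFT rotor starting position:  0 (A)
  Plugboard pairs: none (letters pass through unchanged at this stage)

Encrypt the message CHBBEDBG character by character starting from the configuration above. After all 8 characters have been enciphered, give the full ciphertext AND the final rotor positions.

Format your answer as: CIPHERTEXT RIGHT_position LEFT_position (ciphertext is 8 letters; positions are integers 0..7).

Char 1 ('C'): step: R->5, L=0; C->plug->C->R->H->L->H->refl->D->L'->G->R'->F->plug->F
Char 2 ('H'): step: R->6, L=0; H->plug->H->R->A->L->F->refl->E->L'->C->R'->C->plug->C
Char 3 ('B'): step: R->7, L=0; B->plug->B->R->B->L->G->refl->C->L'->D->R'->H->plug->H
Char 4 ('B'): step: R->0, L->1 (L advanced); B->plug->B->R->B->L->D->refl->H->L'->E->R'->H->plug->H
Char 5 ('E'): step: R->1, L=1; E->plug->E->R->F->L->C->refl->G->L'->G->R'->C->plug->C
Char 6 ('D'): step: R->2, L=1; D->plug->D->R->E->L->H->refl->D->L'->B->R'->A->plug->A
Char 7 ('B'): step: R->3, L=1; B->plug->B->R->C->L->B->refl->A->L'->D->R'->C->plug->C
Char 8 ('G'): step: R->4, L=1; G->plug->G->R->H->L->E->refl->F->L'->A->R'->D->plug->D
Final: ciphertext=FCHHCACD, RIGHT=4, LEFT=1

Answer: FCHHCACD 4 1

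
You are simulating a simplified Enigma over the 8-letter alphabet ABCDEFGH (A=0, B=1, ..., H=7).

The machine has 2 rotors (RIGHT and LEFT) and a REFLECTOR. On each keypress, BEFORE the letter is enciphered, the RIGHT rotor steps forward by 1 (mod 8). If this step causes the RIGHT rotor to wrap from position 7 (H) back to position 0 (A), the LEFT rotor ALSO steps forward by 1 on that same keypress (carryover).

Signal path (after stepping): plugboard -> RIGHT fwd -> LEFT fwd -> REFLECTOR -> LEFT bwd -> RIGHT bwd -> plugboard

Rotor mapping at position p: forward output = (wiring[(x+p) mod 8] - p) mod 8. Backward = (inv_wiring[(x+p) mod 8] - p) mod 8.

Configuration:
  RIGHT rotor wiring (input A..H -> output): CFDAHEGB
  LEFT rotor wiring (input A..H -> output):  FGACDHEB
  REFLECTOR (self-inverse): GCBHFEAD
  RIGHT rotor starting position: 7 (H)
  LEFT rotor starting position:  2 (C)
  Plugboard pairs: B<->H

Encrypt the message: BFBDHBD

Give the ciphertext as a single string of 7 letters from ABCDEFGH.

Char 1 ('B'): step: R->0, L->3 (L advanced); B->plug->H->R->B->L->A->refl->G->L'->E->R'->F->plug->F
Char 2 ('F'): step: R->1, L=3; F->plug->F->R->F->L->C->refl->B->L'->D->R'->E->plug->E
Char 3 ('B'): step: R->2, L=3; B->plug->H->R->D->L->B->refl->C->L'->F->R'->C->plug->C
Char 4 ('D'): step: R->3, L=3; D->plug->D->R->D->L->B->refl->C->L'->F->R'->A->plug->A
Char 5 ('H'): step: R->4, L=3; H->plug->B->R->A->L->H->refl->D->L'->G->R'->E->plug->E
Char 6 ('B'): step: R->5, L=3; B->plug->H->R->C->L->E->refl->F->L'->H->R'->A->plug->A
Char 7 ('D'): step: R->6, L=3; D->plug->D->R->H->L->F->refl->E->L'->C->R'->F->plug->F

Answer: FECAEAF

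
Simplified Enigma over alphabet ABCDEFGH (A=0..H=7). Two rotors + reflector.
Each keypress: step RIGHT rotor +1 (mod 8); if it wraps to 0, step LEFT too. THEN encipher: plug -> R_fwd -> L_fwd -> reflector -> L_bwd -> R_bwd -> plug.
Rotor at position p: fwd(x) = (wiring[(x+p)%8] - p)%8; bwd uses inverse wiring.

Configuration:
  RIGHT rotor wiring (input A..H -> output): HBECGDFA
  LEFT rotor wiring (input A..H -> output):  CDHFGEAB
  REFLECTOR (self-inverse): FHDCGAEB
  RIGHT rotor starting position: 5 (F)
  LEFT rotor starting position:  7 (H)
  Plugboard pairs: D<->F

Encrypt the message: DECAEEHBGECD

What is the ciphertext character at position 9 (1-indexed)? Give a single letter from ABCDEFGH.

Char 1 ('D'): step: R->6, L=7; D->plug->F->R->E->L->G->refl->E->L'->C->R'->B->plug->B
Char 2 ('E'): step: R->7, L=7; E->plug->E->R->D->L->A->refl->F->L'->G->R'->H->plug->H
Char 3 ('C'): step: R->0, L->0 (L advanced); C->plug->C->R->E->L->G->refl->E->L'->F->R'->G->plug->G
Char 4 ('A'): step: R->1, L=0; A->plug->A->R->A->L->C->refl->D->L'->B->R'->C->plug->C
Char 5 ('E'): step: R->2, L=0; E->plug->E->R->D->L->F->refl->A->L'->G->R'->F->plug->D
Char 6 ('E'): step: R->3, L=0; E->plug->E->R->F->L->E->refl->G->L'->E->R'->F->plug->D
Char 7 ('H'): step: R->4, L=0; H->plug->H->R->G->L->A->refl->F->L'->D->R'->E->plug->E
Char 8 ('B'): step: R->5, L=0; B->plug->B->R->A->L->C->refl->D->L'->B->R'->H->plug->H
Char 9 ('G'): step: R->6, L=0; G->plug->G->R->A->L->C->refl->D->L'->B->R'->C->plug->C

C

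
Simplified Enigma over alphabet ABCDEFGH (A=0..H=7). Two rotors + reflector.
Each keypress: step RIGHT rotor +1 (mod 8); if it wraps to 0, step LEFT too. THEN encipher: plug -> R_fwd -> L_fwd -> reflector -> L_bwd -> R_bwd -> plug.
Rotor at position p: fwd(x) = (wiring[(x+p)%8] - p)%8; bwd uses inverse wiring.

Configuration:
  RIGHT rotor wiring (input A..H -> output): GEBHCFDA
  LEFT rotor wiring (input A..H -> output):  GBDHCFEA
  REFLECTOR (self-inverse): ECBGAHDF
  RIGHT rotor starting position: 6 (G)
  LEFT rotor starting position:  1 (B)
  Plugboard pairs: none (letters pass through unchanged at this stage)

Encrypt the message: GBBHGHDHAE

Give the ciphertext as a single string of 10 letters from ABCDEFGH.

Answer: BHEFBGEFBG

Derivation:
Char 1 ('G'): step: R->7, L=1; G->plug->G->R->G->L->H->refl->F->L'->H->R'->B->plug->B
Char 2 ('B'): step: R->0, L->2 (L advanced); B->plug->B->R->E->L->C->refl->B->L'->A->R'->H->plug->H
Char 3 ('B'): step: R->1, L=2; B->plug->B->R->A->L->B->refl->C->L'->E->R'->E->plug->E
Char 4 ('H'): step: R->2, L=2; H->plug->H->R->C->L->A->refl->E->L'->G->R'->F->plug->F
Char 5 ('G'): step: R->3, L=2; G->plug->G->R->B->L->F->refl->H->L'->H->R'->B->plug->B
Char 6 ('H'): step: R->4, L=2; H->plug->H->R->D->L->D->refl->G->L'->F->R'->G->plug->G
Char 7 ('D'): step: R->5, L=2; D->plug->D->R->B->L->F->refl->H->L'->H->R'->E->plug->E
Char 8 ('H'): step: R->6, L=2; H->plug->H->R->H->L->H->refl->F->L'->B->R'->F->plug->F
Char 9 ('A'): step: R->7, L=2; A->plug->A->R->B->L->F->refl->H->L'->H->R'->B->plug->B
Char 10 ('E'): step: R->0, L->3 (L advanced); E->plug->E->R->C->L->C->refl->B->L'->D->R'->G->plug->G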